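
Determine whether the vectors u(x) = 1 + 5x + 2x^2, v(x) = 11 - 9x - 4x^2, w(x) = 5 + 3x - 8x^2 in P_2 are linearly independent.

Write each element as a coordinate vector in ℝ³ using {1, x, x^2}.
The matrix [u|v|w] has determinant 580.
A nonzero determinant means the columns are linearly independent.

linearly independent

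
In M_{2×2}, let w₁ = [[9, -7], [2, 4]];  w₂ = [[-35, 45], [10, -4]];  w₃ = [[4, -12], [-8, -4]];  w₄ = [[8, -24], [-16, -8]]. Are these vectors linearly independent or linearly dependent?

Write each element as a coordinate vector in ℝ⁴ using {E₁₁, E₁₂, E₂₁, E₂₂}.
One vector is a scalar multiple of another, so the set is dependent.

linearly dependent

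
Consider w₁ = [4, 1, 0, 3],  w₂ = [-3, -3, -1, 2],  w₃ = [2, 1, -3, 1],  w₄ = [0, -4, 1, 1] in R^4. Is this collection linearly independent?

linearly independent

The matrix [w₁|w₂|w₃|w₄] has determinant -179.
A nonzero determinant means the columns are linearly independent.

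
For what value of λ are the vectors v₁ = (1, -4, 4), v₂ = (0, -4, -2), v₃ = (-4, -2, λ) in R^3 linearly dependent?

Dependence holds iff the 3×3 matrix [v₁ v₂ v₃] is singular.
Expanding, det = -4*λ - 100.
Solving -4*λ - 100 = 0 yields λ = -25.

λ = -25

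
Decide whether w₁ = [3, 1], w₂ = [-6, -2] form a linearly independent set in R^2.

One vector is a scalar multiple of another, so the set is dependent.

linearly dependent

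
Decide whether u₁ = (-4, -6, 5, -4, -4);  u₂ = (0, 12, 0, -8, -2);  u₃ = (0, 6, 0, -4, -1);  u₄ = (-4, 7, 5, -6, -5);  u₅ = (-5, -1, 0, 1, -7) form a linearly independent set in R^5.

One vector is a scalar multiple of another, so the set is dependent.

linearly dependent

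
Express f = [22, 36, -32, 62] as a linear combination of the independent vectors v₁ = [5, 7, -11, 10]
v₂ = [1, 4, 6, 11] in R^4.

Since v₁, v₂ are independent, the coefficients expressing f are uniquely determined by a linear system.
Row-reducing the augmented matrix gives the unique coefficients (c₁, c₂) = (4, 2).

f = 4v₁ + 2v₂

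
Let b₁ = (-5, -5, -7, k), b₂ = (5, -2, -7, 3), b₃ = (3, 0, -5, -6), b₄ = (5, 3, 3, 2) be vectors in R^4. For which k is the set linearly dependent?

Dependence holds iff the 4×4 matrix [b₁ b₂ b₃ b₄] is singular.
Cofactor expansion gives det = -80*k - 128.
Setting this to zero gives k = -8/5.

k = -8/5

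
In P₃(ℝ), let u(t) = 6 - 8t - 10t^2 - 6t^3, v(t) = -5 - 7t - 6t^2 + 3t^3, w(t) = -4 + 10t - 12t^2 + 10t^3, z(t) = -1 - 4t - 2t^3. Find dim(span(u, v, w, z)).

dim = 4

Use coordinates relative to {1, t, …, t^3}.
Row-reduce the 4×4 matrix with these as rows.
There are 4 pivot columns, so rank = 4.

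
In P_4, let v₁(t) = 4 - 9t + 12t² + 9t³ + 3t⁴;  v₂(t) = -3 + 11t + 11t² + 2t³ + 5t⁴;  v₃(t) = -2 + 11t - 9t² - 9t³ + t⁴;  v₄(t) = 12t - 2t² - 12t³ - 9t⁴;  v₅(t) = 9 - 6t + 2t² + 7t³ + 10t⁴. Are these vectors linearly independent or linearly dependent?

linearly independent

Take coordinates with respect to the standard basis {1, t, …, t⁴}.
Form the 5×5 matrix with these as columns; its determinant is -45364.
A nonzero determinant means the columns are linearly independent.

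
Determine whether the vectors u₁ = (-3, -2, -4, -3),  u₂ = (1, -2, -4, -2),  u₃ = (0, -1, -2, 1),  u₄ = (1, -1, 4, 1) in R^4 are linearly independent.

The matrix [u₁|u₂|u₃|u₄] has determinant -102.
A nonzero determinant means the columns are linearly independent.

linearly independent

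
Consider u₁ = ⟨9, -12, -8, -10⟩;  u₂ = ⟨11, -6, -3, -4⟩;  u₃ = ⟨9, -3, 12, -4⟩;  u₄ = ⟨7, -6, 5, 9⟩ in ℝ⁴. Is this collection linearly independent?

linearly independent

Place the vectors as rows of a 4×4 matrix and reduce to echelon form.
The reduction yields 4 nonzero rows, so the rank is 4.
Since rank = 4 (the number of vectors), the set is linearly independent.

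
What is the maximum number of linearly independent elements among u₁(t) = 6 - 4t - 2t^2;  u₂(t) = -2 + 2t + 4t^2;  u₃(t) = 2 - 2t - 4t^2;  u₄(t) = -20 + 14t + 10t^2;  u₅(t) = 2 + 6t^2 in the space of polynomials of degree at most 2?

2

Use coordinates relative to {1, t, t^2}.
Row-reduce the 5×3 matrix with these as rows.
There are 2 pivot columns, so rank = 2.
(With 5 elements in a 3-dimensional space the rank is at most 3.)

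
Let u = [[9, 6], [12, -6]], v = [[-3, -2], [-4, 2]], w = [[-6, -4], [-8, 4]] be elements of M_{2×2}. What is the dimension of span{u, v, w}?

1

Represent each element by its coordinate vector in ℝ⁴.
Apply Gaussian elimination to the matrix whose rows are u, v, w.
Exactly 1 pivot survives; hence the rank is 1.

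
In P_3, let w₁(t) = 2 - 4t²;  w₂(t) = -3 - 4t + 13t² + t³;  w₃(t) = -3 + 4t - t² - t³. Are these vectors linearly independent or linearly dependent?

linearly dependent

Take coordinates with respect to the standard basis {1, t, …, t³}.
Row-reduce the matrix whose columns are w₁, w₂, w₃.
The reduction yields 2 nonzero rows, so the rank is 2.
Since rank 2 < 3, the set is linearly dependent.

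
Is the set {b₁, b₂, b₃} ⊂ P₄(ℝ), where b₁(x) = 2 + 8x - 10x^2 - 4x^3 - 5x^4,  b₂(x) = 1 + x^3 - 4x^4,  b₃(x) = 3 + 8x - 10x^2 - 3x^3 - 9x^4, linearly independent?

linearly dependent

Write each element as a coordinate vector in ℝ⁵ using {1, x, …, x^4}.
Row-reduce the matrix whose columns are b₁, b₂, b₃.
The reduction yields 2 nonzero rows, so the rank is 2.
Since rank 2 < 3, the set is linearly dependent.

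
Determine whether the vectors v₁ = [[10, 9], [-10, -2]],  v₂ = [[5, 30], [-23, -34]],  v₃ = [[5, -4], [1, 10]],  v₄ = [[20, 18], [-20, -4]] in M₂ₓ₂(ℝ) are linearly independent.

linearly dependent

Write each element as a coordinate vector in ℝ⁴ using {E₁₁, E₁₂, E₂₁, E₂₂}.
Place the vectors as rows of a 4×4 matrix and reduce to echelon form.
The reduction yields 2 nonzero rows, so the rank is 2.
Since rank 2 < 4, the set is linearly dependent.
Indeed 2v₁ - v₂ - 3v₃ = 0.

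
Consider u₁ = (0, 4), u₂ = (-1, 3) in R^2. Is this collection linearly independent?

linearly independent

The matrix [u₁|u₂] has determinant 4.
A nonzero determinant means the columns are linearly independent.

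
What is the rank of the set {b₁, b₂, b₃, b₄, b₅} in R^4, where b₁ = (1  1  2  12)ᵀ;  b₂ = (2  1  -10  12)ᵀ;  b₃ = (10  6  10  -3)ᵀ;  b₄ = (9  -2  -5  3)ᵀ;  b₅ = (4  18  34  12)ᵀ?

Put the 4×5 matrix [b₁|b₂|b₃|b₄|b₅] into echelon form.
Reduction leaves 4 leading entries, giving rank 4.
(With 5 elements in a 4-dimensional space the rank is at most 4.)

rank 4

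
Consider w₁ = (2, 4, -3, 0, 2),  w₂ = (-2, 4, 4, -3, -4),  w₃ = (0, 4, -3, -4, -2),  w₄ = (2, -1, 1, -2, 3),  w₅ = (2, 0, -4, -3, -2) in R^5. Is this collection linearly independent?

The matrix [w₁|w₂|w₃|w₄|w₅] has determinant -1588.
A nonzero determinant means the columns are linearly independent.

linearly independent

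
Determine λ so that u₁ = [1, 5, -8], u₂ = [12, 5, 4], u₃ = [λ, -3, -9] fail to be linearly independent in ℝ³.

The vectors are dependent exactly when the determinant of the matrix with rows u₁, u₂, u₃ vanishes.
The determinant works out to 60*λ + 795.
This vanishes exactly when λ = -53/4.

λ = -53/4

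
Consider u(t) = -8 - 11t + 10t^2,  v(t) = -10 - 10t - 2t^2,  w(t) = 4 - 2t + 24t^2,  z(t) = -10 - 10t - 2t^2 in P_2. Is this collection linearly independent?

Take coordinates with respect to the standard basis {1, t, t^2}.
There are 4 vectors in a 3-dimensional space, so they cannot be linearly independent.

linearly dependent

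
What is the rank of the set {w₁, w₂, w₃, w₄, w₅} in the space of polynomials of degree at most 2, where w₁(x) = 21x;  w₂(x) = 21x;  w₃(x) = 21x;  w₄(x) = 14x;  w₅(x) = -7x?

1

Represent each element by its coordinate vector in ℝ³.
Put the 3×5 matrix [w₁|w₂|w₃|w₄|w₅] into echelon form.
Reduction leaves 1 leading entry, giving rank 1.
(With 5 elements in a 3-dimensional space the rank is at most 3.)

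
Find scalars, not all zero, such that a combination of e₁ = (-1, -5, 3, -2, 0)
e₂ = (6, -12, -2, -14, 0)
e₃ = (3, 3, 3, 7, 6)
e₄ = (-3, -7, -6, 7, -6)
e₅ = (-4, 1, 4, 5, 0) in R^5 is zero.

Row-reduce the matrix with e₁, e₂, e₃, e₄, e₅ as columns; the null space gives the coefficients.
One solution (up to scaling) is (2, -1, 0, 0, -2).

2e₁ - e₂ - 2e₅ = 0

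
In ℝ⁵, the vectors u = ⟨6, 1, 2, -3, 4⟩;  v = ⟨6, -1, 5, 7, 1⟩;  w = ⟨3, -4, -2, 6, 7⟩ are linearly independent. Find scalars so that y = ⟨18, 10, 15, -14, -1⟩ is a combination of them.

Set up the augmented matrix [u | v | w | y] and row-reduce.
Back-substitution yields (α₁, α₂, α₃) = (3, 1, -2).

y = 3u + v - 2w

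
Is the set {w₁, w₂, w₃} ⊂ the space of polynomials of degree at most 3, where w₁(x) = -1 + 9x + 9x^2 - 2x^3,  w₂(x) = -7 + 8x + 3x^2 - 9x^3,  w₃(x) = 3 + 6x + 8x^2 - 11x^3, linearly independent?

linearly independent

Write each element as a coordinate vector in ℝ⁴ using {1, x, …, x^3}.
Place the vectors as rows of a 3×4 matrix and reduce to echelon form.
The reduction yields 3 nonzero rows, so the rank is 3.
Since rank = 3 (the number of vectors), the set is linearly independent.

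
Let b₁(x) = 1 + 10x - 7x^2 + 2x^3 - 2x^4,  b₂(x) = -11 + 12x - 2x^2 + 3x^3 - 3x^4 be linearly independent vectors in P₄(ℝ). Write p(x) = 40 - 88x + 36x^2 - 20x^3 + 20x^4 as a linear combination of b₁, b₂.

Work in coordinates with respect to the standard basis {1, x, …, x^4}.
Solve the system with b₁, b₂ as columns and p as the right-hand side.
The system has the unique solution (a₁, a₂) = (-4, -4).

p = -4b₁ - 4b₂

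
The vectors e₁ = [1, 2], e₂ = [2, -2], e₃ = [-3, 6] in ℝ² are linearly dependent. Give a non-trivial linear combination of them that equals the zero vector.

e₁ - 2e₂ - e₃ = 0

Row-reduce the matrix with e₁, e₂, e₃ as columns; the null space gives the coefficients.
One solution (up to scaling) is (1, -2, -1).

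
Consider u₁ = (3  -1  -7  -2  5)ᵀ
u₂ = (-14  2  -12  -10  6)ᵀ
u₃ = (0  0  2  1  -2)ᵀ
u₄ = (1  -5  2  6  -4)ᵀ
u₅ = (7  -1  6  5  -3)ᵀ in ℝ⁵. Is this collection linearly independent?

One vector is a scalar multiple of another, so the set is dependent.

linearly dependent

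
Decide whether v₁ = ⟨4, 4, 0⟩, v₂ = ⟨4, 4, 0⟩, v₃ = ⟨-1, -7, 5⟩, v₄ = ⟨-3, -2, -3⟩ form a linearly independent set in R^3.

There are 4 vectors in a 3-dimensional space, so they cannot be linearly independent.

linearly dependent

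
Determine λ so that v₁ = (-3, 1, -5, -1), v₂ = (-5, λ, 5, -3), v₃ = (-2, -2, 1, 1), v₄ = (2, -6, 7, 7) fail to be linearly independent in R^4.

Place the vectors as rows of a 4×4 matrix; dependence ⇔ determinant zero.
Expanding, det = -64*λ - 160.
This vanishes exactly when λ = -5/2.

λ = -5/2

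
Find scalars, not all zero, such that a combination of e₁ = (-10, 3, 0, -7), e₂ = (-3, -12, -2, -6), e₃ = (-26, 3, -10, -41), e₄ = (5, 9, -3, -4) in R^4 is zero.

3e₁ + 2e₂ - e₃ + 2e₄ = 0

Solve the homogeneous system with e₁, e₂, e₃, e₄ as columns by row-reducing the coefficient matrix.
The free variable yields coefficients (3, 2, -1, 2) (any nonzero multiple also works).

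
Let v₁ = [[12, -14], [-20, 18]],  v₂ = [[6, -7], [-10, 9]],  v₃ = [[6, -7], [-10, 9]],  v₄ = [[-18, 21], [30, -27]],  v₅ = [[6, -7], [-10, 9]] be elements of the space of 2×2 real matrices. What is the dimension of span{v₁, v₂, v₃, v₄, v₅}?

Use coordinates relative to {E₁₁, E₁₂, E₂₁, E₂₂}.
Apply Gaussian elimination to the matrix whose rows are v₁, v₂, v₃, v₄, v₅.
The echelon form has 1 nonzero row, so the rank is 1.
(With 5 elements in a 4-dimensional space the rank is at most 4.)

1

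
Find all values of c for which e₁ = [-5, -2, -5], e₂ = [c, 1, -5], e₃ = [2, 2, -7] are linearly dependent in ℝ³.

The vectors are dependent exactly when the determinant of the matrix with rows e₁, e₂, e₃ vanishes.
Expanding, det = 15 - 24*c.
Solving 15 - 24*c = 0 yields c = 5/8.

c = 5/8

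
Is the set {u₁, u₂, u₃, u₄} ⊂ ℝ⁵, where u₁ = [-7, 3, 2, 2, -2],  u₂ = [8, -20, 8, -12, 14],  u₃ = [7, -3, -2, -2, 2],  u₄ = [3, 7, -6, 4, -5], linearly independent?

linearly dependent

Row-reduce the matrix whose columns are u₁, u₂, u₃, u₄.
The reduction yields 2 nonzero rows, so the rank is 2.
Since rank 2 < 4, the set is linearly dependent.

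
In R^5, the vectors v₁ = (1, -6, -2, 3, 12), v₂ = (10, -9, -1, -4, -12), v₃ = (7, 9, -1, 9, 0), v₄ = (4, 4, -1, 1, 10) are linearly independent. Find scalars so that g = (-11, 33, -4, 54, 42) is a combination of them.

Write g = a₁v₁ + … + a₄v₄ and equate components.
The system has the unique solution (a₁, …, a₄) = (3, -3, 4, -3).

g = 3v₁ - 3v₂ + 4v₃ - 3v₄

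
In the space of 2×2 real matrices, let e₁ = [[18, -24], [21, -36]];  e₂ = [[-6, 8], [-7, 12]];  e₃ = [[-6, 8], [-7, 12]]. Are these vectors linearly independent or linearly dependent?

linearly dependent

Write each element as a coordinate vector in ℝ⁴ using {E₁₁, E₁₂, E₂₁, E₂₂}.
Row-reduce the matrix whose columns are e₁, e₂, e₃.
The reduction yields 1 nonzero row, so the rank is 1.
Since rank 1 < 3, the set is linearly dependent.
Indeed e₁ + 3e₂ = 0.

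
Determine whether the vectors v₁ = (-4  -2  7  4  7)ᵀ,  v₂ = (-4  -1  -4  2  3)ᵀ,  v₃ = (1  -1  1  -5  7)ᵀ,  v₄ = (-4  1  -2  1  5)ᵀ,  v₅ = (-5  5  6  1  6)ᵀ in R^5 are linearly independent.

Row-reduce the matrix whose columns are v₁, v₂, v₃, v₄, v₅.
The reduction yields 5 nonzero rows, so the rank is 5.
Since rank = 5 (the number of vectors), the set is linearly independent.

linearly independent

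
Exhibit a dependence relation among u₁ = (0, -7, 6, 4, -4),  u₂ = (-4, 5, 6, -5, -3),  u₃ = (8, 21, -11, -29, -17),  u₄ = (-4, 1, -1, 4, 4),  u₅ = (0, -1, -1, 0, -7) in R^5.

Solve the homogeneous system with u₁, u₂, u₃, u₄, u₅ as columns by row-reducing the coefficient matrix.
One solution (up to scaling) is (3, -1, 1, 3, -2).

3u₁ - u₂ + u₃ + 3u₄ - 2u₅ = 0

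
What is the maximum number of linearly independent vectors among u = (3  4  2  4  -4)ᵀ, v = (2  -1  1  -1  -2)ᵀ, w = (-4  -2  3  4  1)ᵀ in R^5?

Put the 5×3 matrix [u|v|w] into echelon form.
Exactly 3 pivots survive; hence the rank is 3.

3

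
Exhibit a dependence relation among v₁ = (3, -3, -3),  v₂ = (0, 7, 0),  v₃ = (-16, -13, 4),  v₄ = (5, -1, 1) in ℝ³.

2v₁ + 3v₂ + v₃ + 2v₄ = 0

Row-reduce the matrix with v₁, v₂, v₃, v₄ as columns; the null space gives the coefficients.
A generator of the null space is (2, 3, 1, 2).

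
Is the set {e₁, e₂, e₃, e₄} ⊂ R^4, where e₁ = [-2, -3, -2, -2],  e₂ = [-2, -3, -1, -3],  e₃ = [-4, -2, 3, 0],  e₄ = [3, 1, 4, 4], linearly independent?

The matrix [e₁|e₂|e₃|e₄] has determinant 93.
A nonzero determinant means the columns are linearly independent.

linearly independent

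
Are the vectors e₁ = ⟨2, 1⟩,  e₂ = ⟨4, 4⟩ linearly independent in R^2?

Row-reduce the matrix whose columns are e₁, e₂.
The reduction yields 2 nonzero rows, so the rank is 2.
Since rank = 2 (the number of vectors), the set is linearly independent.

linearly independent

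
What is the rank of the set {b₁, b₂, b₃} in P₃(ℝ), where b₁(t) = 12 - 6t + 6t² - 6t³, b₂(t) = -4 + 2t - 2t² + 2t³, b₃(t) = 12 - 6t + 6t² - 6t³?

Represent each element by its coordinate vector in ℝ⁴.
Put the 4×3 matrix [b₁|b₂|b₃] into echelon form.
The echelon form has 1 nonzero row, so the rank is 1.

rank 1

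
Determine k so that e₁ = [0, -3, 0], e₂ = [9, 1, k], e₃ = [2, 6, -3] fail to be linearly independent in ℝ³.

Dependence holds iff the 3×3 matrix [e₁ e₂ e₃] is singular.
Expanding, det = -6*k - 81.
This vanishes exactly when k = -27/2.

k = -27/2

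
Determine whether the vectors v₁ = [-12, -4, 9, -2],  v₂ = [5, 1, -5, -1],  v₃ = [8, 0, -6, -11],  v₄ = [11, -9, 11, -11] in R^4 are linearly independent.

Place the vectors as rows of a 4×4 matrix and reduce to echelon form.
The reduction yields 4 nonzero rows, so the rank is 4.
Since rank = 4 (the number of vectors), the set is linearly independent.

linearly independent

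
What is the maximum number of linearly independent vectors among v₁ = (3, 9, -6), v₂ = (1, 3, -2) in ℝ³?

Put the 3×2 matrix [v₁|v₂] into echelon form.
Reduction leaves 1 leading entry, giving rank 1.

1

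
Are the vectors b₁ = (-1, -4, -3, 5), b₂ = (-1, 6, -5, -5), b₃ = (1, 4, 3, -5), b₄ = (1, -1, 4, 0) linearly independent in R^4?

Place the vectors as rows of a 4×4 matrix and reduce to echelon form.
The reduction yields 2 nonzero rows, so the rank is 2.
Since rank 2 < 4, the set is linearly dependent.
Indeed b₁ + b₃ = 0.

linearly dependent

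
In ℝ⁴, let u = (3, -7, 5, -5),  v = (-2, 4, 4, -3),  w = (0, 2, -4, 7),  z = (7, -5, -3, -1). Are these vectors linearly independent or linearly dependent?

linearly independent

The matrix [u|v|w|z] has determinant 852.
A nonzero determinant means the columns are linearly independent.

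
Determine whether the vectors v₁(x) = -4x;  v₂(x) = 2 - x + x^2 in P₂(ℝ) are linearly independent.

Write each element as a coordinate vector in ℝ³ using {1, x, x^2}.
Row-reduce the matrix whose columns are v₁, v₂.
The reduction yields 2 nonzero rows, so the rank is 2.
Since rank = 2 (the number of vectors), the set is linearly independent.

linearly independent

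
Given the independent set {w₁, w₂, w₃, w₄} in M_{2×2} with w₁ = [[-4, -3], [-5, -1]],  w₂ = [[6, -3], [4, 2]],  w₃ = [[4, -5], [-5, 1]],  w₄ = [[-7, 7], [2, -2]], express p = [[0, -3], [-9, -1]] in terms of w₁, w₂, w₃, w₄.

Identify each element with its coordinate vector in ℝ⁴ via {E₁₁, E₁₂, E₂₁, E₂₂}.
Solve the system with w₁, w₂, w₃, w₄ as columns and p as the right-hand side.
Row-reducing the augmented matrix gives the unique coefficients (c₁, …, c₄) = (-1, -4, -2, -4).

p = -w₁ - 4w₂ - 2w₃ - 4w₄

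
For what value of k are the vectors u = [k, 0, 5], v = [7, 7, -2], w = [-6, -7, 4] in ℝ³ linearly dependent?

The set is linearly dependent precisely when det[u; v; w] = 0.
The determinant works out to 14*k - 35.
This vanishes exactly when k = 5/2.

k = 5/2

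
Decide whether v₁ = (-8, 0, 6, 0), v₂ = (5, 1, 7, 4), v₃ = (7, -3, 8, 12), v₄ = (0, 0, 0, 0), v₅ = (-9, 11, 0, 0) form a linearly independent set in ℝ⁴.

linearly dependent

There are 5 vectors in a 4-dimensional space, so they cannot be linearly independent.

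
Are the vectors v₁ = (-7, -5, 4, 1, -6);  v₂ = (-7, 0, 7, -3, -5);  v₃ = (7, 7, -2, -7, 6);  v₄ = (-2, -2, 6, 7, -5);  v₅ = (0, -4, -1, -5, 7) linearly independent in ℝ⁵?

linearly independent

Form the 5×5 matrix with these as columns; its determinant is -8288.
A nonzero determinant means the columns are linearly independent.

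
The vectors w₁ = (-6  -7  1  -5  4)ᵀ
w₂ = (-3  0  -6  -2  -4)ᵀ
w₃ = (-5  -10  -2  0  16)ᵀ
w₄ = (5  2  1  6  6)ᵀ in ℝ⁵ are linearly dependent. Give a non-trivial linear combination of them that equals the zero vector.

Set up α₁w₁ + … + α₄w₄ = 0 and solve the homogeneous system.
The free variable yields coefficients (2, 1, -1, 2) (any nonzero multiple also works).

2w₁ + w₂ - w₃ + 2w₄ = 0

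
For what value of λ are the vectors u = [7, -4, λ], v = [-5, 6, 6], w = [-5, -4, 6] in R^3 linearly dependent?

λ = -42/5

Place the vectors as rows of a 3×3 matrix; dependence ⇔ determinant zero.
Cofactor expansion gives det = 50*λ + 420.
Setting this to zero gives λ = -42/5.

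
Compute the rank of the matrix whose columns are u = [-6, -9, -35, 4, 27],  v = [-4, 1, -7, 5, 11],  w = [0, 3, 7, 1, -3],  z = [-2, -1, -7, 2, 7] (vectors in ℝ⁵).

2

Put the 5×4 matrix [u|v|w|z] into echelon form.
There are 2 pivot columns, so rank = 2.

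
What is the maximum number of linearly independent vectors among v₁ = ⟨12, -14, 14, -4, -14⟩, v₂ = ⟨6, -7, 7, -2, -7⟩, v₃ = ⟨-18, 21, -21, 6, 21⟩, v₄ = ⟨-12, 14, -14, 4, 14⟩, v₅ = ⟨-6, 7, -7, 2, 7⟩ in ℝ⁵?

1

Form the matrix with v₁, v₂, v₃, v₄, v₅ as columns and reduce.
Reduction leaves 1 leading entry, giving rank 1.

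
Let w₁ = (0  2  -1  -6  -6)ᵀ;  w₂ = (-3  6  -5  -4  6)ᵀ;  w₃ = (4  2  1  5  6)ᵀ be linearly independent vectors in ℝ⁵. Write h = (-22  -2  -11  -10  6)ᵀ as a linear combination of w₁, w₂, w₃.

Set up the augmented matrix [w₁ | w₂ | w₃ | h] and row-reduce.
Back-substitution yields (c₁, c₂, c₃) = (-3, 2, -4).

h = -3w₁ + 2w₂ - 4w₃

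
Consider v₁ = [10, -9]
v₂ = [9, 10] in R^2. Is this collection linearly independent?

Form the 2×2 matrix with these as columns; its determinant is 181.
A nonzero determinant means the columns are linearly independent.

linearly independent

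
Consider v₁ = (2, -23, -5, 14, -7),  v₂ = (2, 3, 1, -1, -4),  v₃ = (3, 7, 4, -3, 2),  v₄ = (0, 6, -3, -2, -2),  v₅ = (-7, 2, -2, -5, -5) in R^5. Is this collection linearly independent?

The matrix [v₁|v₂|v₃|v₄|v₅] has determinant 0.
A zero determinant means the columns are linearly dependent.

linearly dependent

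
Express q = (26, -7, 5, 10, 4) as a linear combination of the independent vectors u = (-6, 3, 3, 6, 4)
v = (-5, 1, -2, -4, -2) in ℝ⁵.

Write q = α₁u + α₂v and equate components.
Row-reducing the augmented matrix gives the unique coefficients (α₁, α₂) = (-1, -4).

q = -u - 4v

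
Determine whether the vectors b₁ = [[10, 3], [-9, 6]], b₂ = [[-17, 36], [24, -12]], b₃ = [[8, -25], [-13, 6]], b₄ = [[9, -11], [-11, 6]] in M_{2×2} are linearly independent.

Take coordinates with respect to the standard basis {E₁₁, E₁₂, E₂₁, E₂₂}.
The matrix [b₁|b₂|b₃|b₄] has determinant 0.
A zero determinant means the columns are linearly dependent.
Indeed b₁ + 2b₂ + 3b₃ = 0.

linearly dependent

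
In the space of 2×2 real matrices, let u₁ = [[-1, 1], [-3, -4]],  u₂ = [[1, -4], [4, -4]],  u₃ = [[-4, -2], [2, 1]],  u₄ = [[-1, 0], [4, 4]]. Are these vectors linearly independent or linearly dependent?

linearly independent

Write each element as a coordinate vector in ℝ⁴ using {E₁₁, E₁₂, E₂₁, E₂₂}.
Place the vectors as rows of a 4×4 matrix and reduce to echelon form.
The reduction yields 4 nonzero rows, so the rank is 4.
Since rank = 4 (the number of vectors), the set is linearly independent.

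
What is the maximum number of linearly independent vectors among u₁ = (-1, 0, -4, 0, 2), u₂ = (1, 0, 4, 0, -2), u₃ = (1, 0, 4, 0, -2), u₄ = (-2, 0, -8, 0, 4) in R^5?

Put the 5×4 matrix [u₁|u₂|u₃|u₄] into echelon form.
There is 1 pivot column, so rank = 1.

1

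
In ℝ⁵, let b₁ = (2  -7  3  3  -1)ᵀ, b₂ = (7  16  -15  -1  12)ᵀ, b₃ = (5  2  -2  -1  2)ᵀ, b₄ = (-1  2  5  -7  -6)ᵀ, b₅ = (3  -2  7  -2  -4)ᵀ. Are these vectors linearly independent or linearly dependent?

linearly dependent

Form the 5×5 matrix with these as columns; its determinant is 0.
A zero determinant means the columns are linearly dependent.
Indeed 2b₁ + b₂ - 2b₃ + b₄ = 0.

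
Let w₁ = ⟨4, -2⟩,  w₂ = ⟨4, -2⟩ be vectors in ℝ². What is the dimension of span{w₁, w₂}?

Apply Gaussian elimination to the matrix whose rows are w₁, w₂.
There is 1 pivot column, so rank = 1.

dim = 1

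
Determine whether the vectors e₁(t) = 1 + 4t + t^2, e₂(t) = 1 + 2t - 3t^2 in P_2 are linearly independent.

Take coordinates with respect to the standard basis {1, t, t^2}.
Place the vectors as rows of a 2×3 matrix and reduce to echelon form.
The reduction yields 2 nonzero rows, so the rank is 2.
Since rank = 2 (the number of vectors), the set is linearly independent.

linearly independent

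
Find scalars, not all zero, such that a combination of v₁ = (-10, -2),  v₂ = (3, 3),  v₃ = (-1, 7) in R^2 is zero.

Row-reduce the matrix with v₁, v₂, v₃ as columns; the null space gives the coefficients.
A generator of the null space is (1, 3, -1).

v₁ + 3v₂ - v₃ = 0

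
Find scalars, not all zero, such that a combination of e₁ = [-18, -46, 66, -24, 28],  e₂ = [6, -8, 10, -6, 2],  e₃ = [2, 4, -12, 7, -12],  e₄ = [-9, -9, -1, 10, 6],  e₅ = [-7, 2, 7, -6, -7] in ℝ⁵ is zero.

Row-reduce the matrix with e₁, e₂, e₃, e₄, e₅ as columns; the null space gives the coefficients.
A generator of the null space is (1, -3, 2, -2, -2).

e₁ - 3e₂ + 2e₃ - 2e₄ - 2e₅ = 0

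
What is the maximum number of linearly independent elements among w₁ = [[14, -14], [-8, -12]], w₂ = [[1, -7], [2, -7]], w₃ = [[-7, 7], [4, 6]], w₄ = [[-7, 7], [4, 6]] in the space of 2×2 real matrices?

Pass to coordinate vectors with respect to the basis {E₁₁, E₁₂, E₂₁, E₂₂}.
Form the matrix with w₁, w₂, w₃, w₄ as columns and reduce.
There are 2 pivot columns, so rank = 2.

2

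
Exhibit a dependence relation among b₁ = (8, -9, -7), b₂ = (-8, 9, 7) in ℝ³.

b₁ + b₂ = 0

Write the vectors as columns of a matrix and find a nonzero vector in its null space.
A generator of the null space is (1, 1).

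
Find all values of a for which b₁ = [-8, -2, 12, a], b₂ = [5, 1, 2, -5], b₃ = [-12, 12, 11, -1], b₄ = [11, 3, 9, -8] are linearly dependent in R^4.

a = 24

The vectors are dependent exactly when the determinant of the matrix with rows b₁, b₂, b₃, b₄ vanishes.
The determinant works out to 6432 - 268*a.
Solving 6432 - 268*a = 0 yields a = 24.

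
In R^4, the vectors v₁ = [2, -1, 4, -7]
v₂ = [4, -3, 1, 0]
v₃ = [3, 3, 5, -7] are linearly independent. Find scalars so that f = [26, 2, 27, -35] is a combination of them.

Set up the augmented matrix [v₁ | v₂ | v₃ | f] and row-reduce.
The system has the unique solution (c₁, c₂, c₃) = (1, 3, 4).

f = v₁ + 3v₂ + 4v₃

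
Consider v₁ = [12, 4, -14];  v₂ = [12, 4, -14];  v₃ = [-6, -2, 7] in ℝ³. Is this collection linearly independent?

linearly dependent

One vector is a scalar multiple of another, so the set is dependent.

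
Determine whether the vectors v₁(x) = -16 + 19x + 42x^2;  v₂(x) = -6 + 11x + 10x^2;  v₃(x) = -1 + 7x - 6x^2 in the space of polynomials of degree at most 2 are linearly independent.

linearly dependent

Write each element as a coordinate vector in ℝ³ using {1, x, x^2}.
Row-reduce the matrix whose columns are v₁, v₂, v₃.
The reduction yields 2 nonzero rows, so the rank is 2.
Since rank 2 < 3, the set is linearly dependent.
Indeed v₁ - 3v₂ + 2v₃ = 0.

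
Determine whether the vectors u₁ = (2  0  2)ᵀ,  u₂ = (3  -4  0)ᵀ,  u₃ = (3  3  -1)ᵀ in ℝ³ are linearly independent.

linearly independent

The matrix [u₁|u₂|u₃] has determinant 50.
A nonzero determinant means the columns are linearly independent.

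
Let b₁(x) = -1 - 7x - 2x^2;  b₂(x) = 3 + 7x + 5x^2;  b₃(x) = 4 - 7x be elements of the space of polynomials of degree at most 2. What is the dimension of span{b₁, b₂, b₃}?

Pass to coordinate vectors with respect to the basis {1, x, x^2}.
Row-reduce the 3×3 matrix with these as rows.
There are 3 pivot columns, so rank = 3.

3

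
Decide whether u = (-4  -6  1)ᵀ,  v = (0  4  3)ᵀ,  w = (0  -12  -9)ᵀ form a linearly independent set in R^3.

linearly dependent

Form the 3×3 matrix with these as columns; its determinant is 0.
A zero determinant means the columns are linearly dependent.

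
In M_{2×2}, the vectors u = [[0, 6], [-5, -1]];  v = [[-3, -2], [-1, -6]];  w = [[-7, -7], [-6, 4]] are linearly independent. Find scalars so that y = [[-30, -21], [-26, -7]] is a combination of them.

Take coordinate vectors relative to {E₁₁, E₁₂, E₂₁, E₂₂}.
Since u, v, w are independent, the coefficients expressing y are uniquely determined by a linear system.
Row-reducing the augmented matrix gives the unique coefficients (a₁, a₂, a₃) = (1, 3, 3).

y = u + 3v + 3w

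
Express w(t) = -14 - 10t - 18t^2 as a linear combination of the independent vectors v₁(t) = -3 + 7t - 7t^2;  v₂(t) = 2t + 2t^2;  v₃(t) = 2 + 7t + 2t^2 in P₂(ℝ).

Work in coordinates with respect to the standard basis {1, t, t^2}.
Write w = α₁v₁ + … + α₃v₃ and equate components.
Row-reducing the augmented matrix gives the unique coefficients (α₁, α₂, α₃) = (2, 2, -4).

w = 2v₁ + 2v₂ - 4v₃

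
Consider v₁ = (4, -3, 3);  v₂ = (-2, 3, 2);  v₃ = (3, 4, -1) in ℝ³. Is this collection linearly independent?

The matrix [v₁|v₂|v₃] has determinant -107.
A nonzero determinant means the columns are linearly independent.

linearly independent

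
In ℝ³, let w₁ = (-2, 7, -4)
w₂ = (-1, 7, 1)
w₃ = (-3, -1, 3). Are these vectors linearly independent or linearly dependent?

linearly independent

Place the vectors as rows of a 3×3 matrix and reduce to echelon form.
The reduction yields 3 nonzero rows, so the rank is 3.
Since rank = 3 (the number of vectors), the set is linearly independent.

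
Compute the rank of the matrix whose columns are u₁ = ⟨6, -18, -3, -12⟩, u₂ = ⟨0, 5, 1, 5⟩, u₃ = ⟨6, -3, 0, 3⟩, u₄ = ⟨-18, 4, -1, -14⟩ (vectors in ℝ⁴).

Put the 4×4 matrix [u₁|u₂|u₃|u₄] into echelon form.
Reduction leaves 2 leading entries, giving rank 2.

2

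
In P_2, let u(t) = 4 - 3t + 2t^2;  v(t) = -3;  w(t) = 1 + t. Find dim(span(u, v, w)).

Represent each element by its coordinate vector in ℝ³.
Apply Gaussian elimination to the matrix whose rows are u, v, w.
There are 3 pivot columns, so rank = 3.

3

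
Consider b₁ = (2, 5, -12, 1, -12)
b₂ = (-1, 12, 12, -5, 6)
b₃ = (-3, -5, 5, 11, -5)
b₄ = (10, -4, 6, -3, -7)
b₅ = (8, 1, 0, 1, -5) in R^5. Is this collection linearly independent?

linearly independent

The matrix [b₁|b₂|b₃|b₄|b₅] has determinant -216383.
A nonzero determinant means the columns are linearly independent.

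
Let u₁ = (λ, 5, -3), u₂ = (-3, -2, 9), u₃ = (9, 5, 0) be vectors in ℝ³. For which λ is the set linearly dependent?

The vectors are dependent exactly when the determinant of the matrix with rows u₁, u₂, u₃ vanishes.
The determinant works out to 396 - 45*λ.
This vanishes exactly when λ = 44/5.

λ = 44/5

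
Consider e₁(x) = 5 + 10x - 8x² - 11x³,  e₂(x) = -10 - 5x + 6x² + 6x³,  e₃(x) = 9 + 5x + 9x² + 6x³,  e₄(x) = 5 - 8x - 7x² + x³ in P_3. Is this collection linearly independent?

linearly independent

Write each element as a coordinate vector in ℝ⁴ using {1, x, …, x³}.
The matrix [e₁|e₂|e₃|e₄] has determinant 1889.
A nonzero determinant means the columns are linearly independent.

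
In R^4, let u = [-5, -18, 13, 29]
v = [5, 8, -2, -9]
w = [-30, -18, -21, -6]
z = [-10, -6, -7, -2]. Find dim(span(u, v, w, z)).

dim = 2

Put the 4×4 matrix [u|v|w|z] into echelon form.
There are 2 pivot columns, so rank = 2.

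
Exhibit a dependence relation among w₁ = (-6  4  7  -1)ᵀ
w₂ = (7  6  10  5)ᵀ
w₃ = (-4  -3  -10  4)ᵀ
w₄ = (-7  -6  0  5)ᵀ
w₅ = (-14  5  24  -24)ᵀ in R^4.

Set up α₁w₁ + … + α₅w₅ = 0 and solve the homogeneous system.
One solution (up to scaling) is (2, -2, -3, 0, -1).

2w₁ - 2w₂ - 3w₃ - w₅ = 0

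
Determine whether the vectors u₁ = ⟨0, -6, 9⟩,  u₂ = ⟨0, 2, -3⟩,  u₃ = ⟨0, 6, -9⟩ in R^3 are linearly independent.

One vector is a scalar multiple of another, so the set is dependent.

linearly dependent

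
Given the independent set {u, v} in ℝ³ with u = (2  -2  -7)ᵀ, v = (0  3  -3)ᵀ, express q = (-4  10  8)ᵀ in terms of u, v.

Solve the system with u, v as columns and q as the right-hand side.
The system has the unique solution (c₁, c₂) = (-2, 2).

q = -2u + 2v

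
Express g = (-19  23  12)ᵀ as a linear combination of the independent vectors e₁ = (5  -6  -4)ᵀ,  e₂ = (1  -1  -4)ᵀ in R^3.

g = -4e₁ + e₂

Set up the augmented matrix [e₁ | e₂ | g] and row-reduce.
Back-substitution yields (c₁, c₂) = (-4, 1).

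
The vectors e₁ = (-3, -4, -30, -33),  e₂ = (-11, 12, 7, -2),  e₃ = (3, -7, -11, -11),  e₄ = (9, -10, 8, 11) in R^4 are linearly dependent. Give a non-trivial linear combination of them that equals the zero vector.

Set up α₁e₁ + … + α₄e₄ = 0 and solve the homogeneous system.
The free variable yields coefficients (1, 0, -2, 1) (any nonzero multiple also works).

e₁ - 2e₃ + e₄ = 0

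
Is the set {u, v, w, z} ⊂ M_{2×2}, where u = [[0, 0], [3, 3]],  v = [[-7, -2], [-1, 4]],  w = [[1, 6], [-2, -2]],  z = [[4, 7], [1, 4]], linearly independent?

linearly independent

Take coordinates with respect to the standard basis {E₁₁, E₁₂, E₂₁, E₂₂}.
Row-reduce the matrix whose columns are u, v, w, z.
The reduction yields 4 nonzero rows, so the rank is 4.
Since rank = 4 (the number of vectors), the set is linearly independent.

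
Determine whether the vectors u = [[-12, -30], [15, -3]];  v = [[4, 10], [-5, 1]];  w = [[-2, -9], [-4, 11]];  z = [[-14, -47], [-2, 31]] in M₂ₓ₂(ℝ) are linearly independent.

Write each element as a coordinate vector in ℝ⁴ using {E₁₁, E₁₂, E₂₁, E₂₂}.
The matrix [u|v|w|z] has determinant 0.
A zero determinant means the columns are linearly dependent.
Indeed u + 3v = 0.

linearly dependent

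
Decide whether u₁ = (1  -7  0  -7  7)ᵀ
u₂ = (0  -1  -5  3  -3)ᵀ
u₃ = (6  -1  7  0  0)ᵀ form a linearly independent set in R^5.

linearly independent

Row-reduce the matrix whose columns are u₁, u₂, u₃.
The reduction yields 3 nonzero rows, so the rank is 3.
Since rank = 3 (the number of vectors), the set is linearly independent.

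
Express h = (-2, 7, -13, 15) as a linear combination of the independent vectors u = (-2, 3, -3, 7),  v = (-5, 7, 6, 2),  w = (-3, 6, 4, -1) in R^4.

Set up the augmented matrix [u | v | w | h] and row-reduce.
Row-reducing the augmented matrix gives the unique coefficients (α₁, α₂, α₃) = (3, -2, 2).

h = 3u - 2v + 2w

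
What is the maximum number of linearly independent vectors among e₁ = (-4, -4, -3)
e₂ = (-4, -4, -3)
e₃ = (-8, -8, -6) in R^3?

Form the matrix with e₁, e₂, e₃ as columns and reduce.
Exactly 1 pivot survives; hence the rank is 1.

1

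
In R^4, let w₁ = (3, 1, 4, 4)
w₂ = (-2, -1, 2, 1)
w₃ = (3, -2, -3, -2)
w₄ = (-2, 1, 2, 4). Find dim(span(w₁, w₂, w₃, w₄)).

4

Row-reduce the 4×4 matrix with these as rows.
The echelon form has 4 nonzero rows, so the rank is 4.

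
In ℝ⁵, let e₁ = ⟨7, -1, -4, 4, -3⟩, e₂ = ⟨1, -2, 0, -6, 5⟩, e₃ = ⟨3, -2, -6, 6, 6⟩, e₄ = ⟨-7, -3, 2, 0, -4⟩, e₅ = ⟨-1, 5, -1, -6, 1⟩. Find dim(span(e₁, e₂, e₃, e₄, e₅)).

5

Form the matrix with e₁, e₂, e₃, e₄, e₅ as columns and reduce.
Reduction leaves 5 leading entries, giving rank 5.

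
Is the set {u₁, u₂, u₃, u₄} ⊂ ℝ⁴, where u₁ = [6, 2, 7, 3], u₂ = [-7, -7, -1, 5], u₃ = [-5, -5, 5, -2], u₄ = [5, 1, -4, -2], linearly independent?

Row-reduce the matrix whose columns are u₁, u₂, u₃, u₄.
The reduction yields 4 nonzero rows, so the rank is 4.
Since rank = 4 (the number of vectors), the set is linearly independent.

linearly independent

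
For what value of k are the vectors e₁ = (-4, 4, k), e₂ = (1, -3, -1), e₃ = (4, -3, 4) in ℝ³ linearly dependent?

Dependence holds iff the 3×3 matrix [e₁ e₂ e₃] is singular.
Expanding, det = 9*k + 28.
Solving 9*k + 28 = 0 yields k = -28/9.

k = -28/9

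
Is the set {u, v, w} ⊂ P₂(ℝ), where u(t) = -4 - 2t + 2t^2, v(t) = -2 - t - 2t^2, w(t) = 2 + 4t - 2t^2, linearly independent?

Write each element as a coordinate vector in ℝ³ using {1, t, t^2}.
Place the vectors as rows of a 3×3 matrix and reduce to echelon form.
The reduction yields 3 nonzero rows, so the rank is 3.
Since rank = 3 (the number of vectors), the set is linearly independent.

linearly independent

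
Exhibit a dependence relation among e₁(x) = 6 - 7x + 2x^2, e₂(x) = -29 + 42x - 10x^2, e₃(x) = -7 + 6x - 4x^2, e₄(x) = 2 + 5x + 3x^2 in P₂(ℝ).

Write each element as a vector in ℝ³ using {1, x, x^2}.
Set up α₁e₁ + … + α₄e₄ = 0 and solve the homogeneous system.
The free variable yields coefficients (2, 1, -3, -2) (any nonzero multiple also works).

2e₁ + e₂ - 3e₃ - 2e₄ = 0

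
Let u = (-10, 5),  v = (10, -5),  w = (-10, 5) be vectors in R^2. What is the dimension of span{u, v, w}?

dim = 1

Put the 2×3 matrix [u|v|w] into echelon form.
There is 1 pivot column, so rank = 1.
(With 3 elements in a 2-dimensional space the rank is at most 2.)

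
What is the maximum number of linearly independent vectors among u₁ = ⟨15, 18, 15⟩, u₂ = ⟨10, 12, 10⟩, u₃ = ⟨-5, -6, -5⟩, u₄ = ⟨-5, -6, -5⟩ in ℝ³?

1

Apply Gaussian elimination to the matrix whose rows are u₁, u₂, u₃, u₄.
Reduction leaves 1 leading entry, giving rank 1.
(With 4 elements in a 3-dimensional space the rank is at most 3.)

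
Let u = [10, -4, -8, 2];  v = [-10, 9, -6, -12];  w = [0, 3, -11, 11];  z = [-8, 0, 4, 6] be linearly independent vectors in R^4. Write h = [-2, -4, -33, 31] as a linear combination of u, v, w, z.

Write h = a₁u + … + a₄z and equate components.
The system has the unique solution (a₁, …, a₄) = (4, 1, 1, 4).

h = 4u + v + w + 4z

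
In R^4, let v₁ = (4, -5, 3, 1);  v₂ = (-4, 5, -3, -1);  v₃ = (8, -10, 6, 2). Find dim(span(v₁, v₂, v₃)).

Put the 4×3 matrix [v₁|v₂|v₃] into echelon form.
Exactly 1 pivot survives; hence the rank is 1.

1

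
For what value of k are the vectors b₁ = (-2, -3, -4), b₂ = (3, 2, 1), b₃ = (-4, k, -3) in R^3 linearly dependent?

k = -7/2

The set is linearly dependent precisely when det[b₁; b₂; b₃] = 0.
The determinant works out to -10*k - 35.
Solving -10*k - 35 = 0 yields k = -7/2.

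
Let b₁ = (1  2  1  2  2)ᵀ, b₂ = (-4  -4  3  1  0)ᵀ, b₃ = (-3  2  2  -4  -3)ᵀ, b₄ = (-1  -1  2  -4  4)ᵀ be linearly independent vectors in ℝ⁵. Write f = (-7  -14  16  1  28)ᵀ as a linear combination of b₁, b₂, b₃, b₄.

f = 3b₁ + 3b₂ - 2b₃ + 4b₄

Set up the augmented matrix [b₁ | b₂ | b₃ | b₄ | f] and row-reduce.
Row-reducing the augmented matrix gives the unique coefficients (a₁, …, a₄) = (3, 3, -2, 4).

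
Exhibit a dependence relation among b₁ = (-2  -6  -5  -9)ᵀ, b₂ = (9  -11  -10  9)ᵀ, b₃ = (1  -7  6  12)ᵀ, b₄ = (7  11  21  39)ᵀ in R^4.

3b₁ - b₃ + b₄ = 0

Row-reduce the matrix with b₁, b₂, b₃, b₄ as columns; the null space gives the coefficients.
A generator of the null space is (3, 0, -1, 1).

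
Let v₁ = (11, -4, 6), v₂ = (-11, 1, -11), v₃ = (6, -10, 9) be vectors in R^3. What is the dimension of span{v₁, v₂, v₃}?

Form the matrix with v₁, v₂, v₃ as columns and reduce.
Reduction leaves 3 leading entries, giving rank 3.

3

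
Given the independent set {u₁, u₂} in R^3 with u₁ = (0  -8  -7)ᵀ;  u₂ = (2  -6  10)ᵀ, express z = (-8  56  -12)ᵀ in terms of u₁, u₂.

Set up the augmented matrix [u₁ | u₂ | z] and row-reduce.
Back-substitution yields (α₁, α₂) = (-4, -4).

z = -4u₁ - 4u₂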